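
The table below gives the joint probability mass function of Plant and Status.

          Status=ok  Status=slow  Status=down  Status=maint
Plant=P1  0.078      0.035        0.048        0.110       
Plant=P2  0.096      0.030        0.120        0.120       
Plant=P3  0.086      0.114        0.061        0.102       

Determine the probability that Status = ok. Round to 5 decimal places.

P(Status=ok) = 0.078 + 0.096 + 0.086 = 0.260.

0.26000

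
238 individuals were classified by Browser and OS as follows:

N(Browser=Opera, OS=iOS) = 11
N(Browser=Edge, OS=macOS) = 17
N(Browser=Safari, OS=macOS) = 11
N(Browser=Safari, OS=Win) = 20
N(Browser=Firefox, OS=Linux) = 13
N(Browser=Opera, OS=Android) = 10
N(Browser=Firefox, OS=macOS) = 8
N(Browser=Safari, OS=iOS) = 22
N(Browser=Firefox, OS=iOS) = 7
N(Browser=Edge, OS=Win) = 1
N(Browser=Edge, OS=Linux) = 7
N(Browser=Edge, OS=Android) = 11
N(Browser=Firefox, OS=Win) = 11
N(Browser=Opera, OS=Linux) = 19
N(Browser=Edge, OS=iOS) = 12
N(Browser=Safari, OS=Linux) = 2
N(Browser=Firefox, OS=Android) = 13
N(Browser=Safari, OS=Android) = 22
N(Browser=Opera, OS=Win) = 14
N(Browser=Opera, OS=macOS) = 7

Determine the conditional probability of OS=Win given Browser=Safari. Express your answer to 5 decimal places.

0.25974

Total with Browser=Safari: 20 + 11 + 2 + 22 + 22 = 77.
P(OS=Win | Browser=Safari) = 20/77 = 0.25974.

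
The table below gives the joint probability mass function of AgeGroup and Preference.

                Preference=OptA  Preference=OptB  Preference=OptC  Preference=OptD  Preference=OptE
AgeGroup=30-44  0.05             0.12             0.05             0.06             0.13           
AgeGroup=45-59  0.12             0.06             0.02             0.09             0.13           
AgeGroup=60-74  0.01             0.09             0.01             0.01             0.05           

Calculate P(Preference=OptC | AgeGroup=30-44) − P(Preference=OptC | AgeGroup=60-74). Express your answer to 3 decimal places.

P(AgeGroup=30-44) = 0.05 + 0.12 + 0.05 + 0.06 + 0.13 = 0.41; P(Preference=OptC | AgeGroup=30-44) = 0.05/0.41 = 0.1220.
P(AgeGroup=60-74) = 0.01 + 0.09 + 0.01 + 0.01 + 0.05 = 0.17; P(Preference=OptC | AgeGroup=60-74) = 0.01/0.17 = 0.0588.
Difference = 0.063.

0.063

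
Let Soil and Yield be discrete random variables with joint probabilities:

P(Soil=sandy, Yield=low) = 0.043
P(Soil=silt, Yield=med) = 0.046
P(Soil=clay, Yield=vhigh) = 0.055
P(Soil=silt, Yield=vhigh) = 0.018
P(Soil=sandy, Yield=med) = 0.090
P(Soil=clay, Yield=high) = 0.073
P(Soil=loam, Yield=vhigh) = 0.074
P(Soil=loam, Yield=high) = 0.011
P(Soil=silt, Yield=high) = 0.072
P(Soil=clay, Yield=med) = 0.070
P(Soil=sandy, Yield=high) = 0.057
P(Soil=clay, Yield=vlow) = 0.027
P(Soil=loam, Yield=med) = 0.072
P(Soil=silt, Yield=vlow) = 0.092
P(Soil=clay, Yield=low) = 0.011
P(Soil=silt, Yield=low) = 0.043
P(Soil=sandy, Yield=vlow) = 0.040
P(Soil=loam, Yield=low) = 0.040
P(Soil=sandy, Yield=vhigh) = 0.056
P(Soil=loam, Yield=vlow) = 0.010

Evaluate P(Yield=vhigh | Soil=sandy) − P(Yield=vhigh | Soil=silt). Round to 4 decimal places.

P(Soil=sandy) = 0.040 + 0.043 + 0.090 + 0.057 + 0.056 = 0.286; P(Yield=vhigh | Soil=sandy) = 0.056/0.286 = 0.19580.
P(Soil=silt) = 0.092 + 0.043 + 0.046 + 0.072 + 0.018 = 0.271; P(Yield=vhigh | Soil=silt) = 0.018/0.271 = 0.06642.
Difference = 0.1294.

0.1294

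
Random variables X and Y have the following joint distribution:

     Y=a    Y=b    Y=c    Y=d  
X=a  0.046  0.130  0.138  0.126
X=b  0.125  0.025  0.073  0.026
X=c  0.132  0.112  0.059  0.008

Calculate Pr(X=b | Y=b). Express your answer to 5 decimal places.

P(Y=b) = 0.130 + 0.025 + 0.112 = 0.267.
P(X=b | Y=b) = 0.025/0.267 = 0.09363.

0.09363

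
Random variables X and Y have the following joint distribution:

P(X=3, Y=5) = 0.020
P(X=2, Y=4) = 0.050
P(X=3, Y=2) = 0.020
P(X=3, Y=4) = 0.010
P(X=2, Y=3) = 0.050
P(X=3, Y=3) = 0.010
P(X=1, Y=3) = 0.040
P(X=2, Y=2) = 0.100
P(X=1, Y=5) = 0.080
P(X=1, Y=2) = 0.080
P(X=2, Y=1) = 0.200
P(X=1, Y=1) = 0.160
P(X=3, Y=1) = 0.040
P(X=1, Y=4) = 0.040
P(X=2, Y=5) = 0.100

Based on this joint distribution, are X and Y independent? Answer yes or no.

yes

Every cell satisfies P(X,Y) = P(X)·P(Y). For instance P(X=2) = 0.500, P(Y=2) = 0.200, and 0.500×0.200 = 0.100 matches the joint entry. So X and Y are independent.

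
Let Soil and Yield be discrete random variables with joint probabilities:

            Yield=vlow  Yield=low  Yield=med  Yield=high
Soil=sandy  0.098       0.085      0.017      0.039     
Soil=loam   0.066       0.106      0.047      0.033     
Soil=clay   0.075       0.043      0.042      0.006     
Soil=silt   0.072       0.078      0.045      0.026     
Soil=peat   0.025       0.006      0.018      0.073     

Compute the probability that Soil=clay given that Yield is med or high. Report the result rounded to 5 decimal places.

P(Yield=med) = 0.017 + 0.047 + 0.042 + 0.045 + 0.018 = 0.169.
P(Yield=high) = 0.039 + 0.033 + 0.006 + 0.026 + 0.073 = 0.177.
P(Yield ∈ {med, high}) = 0.169 + 0.177 = 0.346; P(Soil=clay, Yield ∈ {med, high}) = 0.042 + 0.006 = 0.048.
P(Soil=clay | Yield ∈ {med, high}) = 0.048/0.346 = 0.13873.

0.13873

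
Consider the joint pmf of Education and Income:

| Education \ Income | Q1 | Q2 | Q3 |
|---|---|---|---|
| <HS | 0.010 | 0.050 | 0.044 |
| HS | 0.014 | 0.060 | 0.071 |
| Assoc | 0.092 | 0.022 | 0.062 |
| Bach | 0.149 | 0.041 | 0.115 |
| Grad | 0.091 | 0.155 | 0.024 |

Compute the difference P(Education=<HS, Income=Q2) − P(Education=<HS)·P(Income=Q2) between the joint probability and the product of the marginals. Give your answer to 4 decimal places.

0.0159

P(Education=<HS) = 0.010 + 0.050 + 0.044 = 0.104.
P(Income=Q2) = 0.050 + 0.060 + 0.022 + 0.041 + 0.155 = 0.328.
P(Education=<HS, Income=Q2) − P(Education=<HS)P(Income=Q2) = 0.050 − 0.104×0.328 = 0.0159.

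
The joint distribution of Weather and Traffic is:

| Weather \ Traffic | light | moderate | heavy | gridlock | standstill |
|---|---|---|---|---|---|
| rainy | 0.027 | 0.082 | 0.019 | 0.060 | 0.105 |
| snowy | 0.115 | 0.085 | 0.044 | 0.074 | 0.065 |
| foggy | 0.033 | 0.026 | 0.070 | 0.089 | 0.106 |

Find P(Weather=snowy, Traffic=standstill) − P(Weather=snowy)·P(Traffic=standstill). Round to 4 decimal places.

-0.0407

P(Weather=snowy) = 0.115 + 0.085 + 0.044 + 0.074 + 0.065 = 0.383.
P(Traffic=standstill) = 0.105 + 0.065 + 0.106 = 0.276.
P(Weather=snowy, Traffic=standstill) − P(Weather=snowy)P(Traffic=standstill) = 0.065 − 0.383×0.276 = -0.0407.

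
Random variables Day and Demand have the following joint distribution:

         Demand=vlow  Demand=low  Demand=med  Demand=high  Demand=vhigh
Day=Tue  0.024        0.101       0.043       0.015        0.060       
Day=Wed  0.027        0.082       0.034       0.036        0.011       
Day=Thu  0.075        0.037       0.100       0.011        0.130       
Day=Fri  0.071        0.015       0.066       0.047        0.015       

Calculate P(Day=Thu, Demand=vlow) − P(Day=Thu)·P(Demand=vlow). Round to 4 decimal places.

P(Day=Thu) = 0.075 + 0.037 + 0.100 + 0.011 + 0.130 = 0.353.
P(Demand=vlow) = 0.024 + 0.027 + 0.075 + 0.071 = 0.197.
P(Day=Thu, Demand=vlow) − P(Day=Thu)P(Demand=vlow) = 0.075 − 0.353×0.197 = 0.0055.

0.0055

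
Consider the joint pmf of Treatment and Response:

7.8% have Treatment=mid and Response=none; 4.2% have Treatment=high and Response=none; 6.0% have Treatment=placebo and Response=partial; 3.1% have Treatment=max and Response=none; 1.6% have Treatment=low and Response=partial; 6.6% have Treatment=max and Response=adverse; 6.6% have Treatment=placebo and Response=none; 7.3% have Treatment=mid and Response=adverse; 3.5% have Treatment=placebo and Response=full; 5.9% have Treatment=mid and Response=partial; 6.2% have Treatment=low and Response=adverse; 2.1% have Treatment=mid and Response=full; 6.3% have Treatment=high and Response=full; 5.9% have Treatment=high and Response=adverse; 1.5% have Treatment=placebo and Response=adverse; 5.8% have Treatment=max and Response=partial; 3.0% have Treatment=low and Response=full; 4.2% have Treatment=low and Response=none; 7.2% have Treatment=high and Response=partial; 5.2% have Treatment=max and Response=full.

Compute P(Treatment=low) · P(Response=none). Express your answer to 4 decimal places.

P(Treatment=low) = 0.042 + 0.016 + 0.030 + 0.062 = 0.150.
P(Response=none) = 0.066 + 0.042 + 0.078 + 0.042 + 0.031 = 0.259.
Product: 0.150 × 0.259 = 0.0389.

0.0389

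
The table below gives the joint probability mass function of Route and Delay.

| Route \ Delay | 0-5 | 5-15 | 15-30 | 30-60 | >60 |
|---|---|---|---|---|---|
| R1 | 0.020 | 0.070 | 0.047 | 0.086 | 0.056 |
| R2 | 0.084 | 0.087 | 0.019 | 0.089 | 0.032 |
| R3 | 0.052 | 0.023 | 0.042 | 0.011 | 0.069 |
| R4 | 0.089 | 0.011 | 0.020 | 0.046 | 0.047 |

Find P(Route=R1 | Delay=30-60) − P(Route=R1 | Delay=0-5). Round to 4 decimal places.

P(Delay=30-60) = 0.086 + 0.089 + 0.011 + 0.046 = 0.232; P(Route=R1 | Delay=30-60) = 0.086/0.232 = 0.37069.
P(Delay=0-5) = 0.020 + 0.084 + 0.052 + 0.089 = 0.245; P(Route=R1 | Delay=0-5) = 0.020/0.245 = 0.08163.
Difference = 0.2891.

0.2891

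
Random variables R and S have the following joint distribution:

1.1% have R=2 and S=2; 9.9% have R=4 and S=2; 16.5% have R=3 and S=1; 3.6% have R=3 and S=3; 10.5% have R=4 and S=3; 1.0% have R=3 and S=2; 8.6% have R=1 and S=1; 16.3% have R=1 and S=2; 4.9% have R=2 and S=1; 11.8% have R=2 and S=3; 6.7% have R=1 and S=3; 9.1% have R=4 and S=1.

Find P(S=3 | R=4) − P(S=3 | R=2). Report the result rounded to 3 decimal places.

-0.307

P(R=4) = 0.091 + 0.099 + 0.105 = 0.295; P(S=3 | R=4) = 0.105/0.295 = 0.3559.
P(R=2) = 0.049 + 0.011 + 0.118 = 0.178; P(S=3 | R=2) = 0.118/0.178 = 0.6629.
Difference = -0.307.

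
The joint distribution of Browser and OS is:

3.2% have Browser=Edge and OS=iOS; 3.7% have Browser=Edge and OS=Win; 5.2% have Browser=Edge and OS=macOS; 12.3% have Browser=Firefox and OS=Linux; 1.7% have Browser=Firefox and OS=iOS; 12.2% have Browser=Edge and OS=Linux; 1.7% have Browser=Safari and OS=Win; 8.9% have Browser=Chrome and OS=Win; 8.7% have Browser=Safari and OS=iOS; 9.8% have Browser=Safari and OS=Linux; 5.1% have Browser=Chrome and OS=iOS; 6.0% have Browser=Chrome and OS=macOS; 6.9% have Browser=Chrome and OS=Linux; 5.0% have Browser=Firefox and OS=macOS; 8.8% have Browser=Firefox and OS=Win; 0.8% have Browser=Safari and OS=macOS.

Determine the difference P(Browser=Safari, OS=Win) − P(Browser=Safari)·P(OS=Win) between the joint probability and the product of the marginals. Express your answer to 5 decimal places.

-0.03151

P(Browser=Safari) = 0.017 + 0.008 + 0.098 + 0.087 = 0.210.
P(OS=Win) = 0.089 + 0.088 + 0.017 + 0.037 = 0.231.
P(Browser=Safari, OS=Win) − P(Browser=Safari)P(OS=Win) = 0.017 − 0.210×0.231 = -0.03151.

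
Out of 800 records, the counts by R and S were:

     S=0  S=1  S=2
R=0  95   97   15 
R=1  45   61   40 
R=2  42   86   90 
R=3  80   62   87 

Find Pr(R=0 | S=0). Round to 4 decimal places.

Total with S=0: 95 + 45 + 42 + 80 = 262.
P(R=0 | S=0) = 95/262 = 0.3626.

0.3626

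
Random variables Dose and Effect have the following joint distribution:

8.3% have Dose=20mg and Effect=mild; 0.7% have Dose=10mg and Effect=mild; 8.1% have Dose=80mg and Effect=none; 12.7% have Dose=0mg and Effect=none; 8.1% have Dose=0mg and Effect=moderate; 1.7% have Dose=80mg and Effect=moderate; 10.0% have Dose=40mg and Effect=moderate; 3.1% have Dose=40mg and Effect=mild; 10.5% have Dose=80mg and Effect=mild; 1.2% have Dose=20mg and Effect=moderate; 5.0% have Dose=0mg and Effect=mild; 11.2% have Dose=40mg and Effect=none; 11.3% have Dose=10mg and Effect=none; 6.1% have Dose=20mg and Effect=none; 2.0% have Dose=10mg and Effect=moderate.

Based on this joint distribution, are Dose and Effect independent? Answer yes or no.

P(Dose=80mg) = 0.203 and P(Effect=mild) = 0.276, so their product is 0.05603, but P(Dose=80mg, Effect=mild) = 0.105. Since these differ, Dose and Effect are not independent.

no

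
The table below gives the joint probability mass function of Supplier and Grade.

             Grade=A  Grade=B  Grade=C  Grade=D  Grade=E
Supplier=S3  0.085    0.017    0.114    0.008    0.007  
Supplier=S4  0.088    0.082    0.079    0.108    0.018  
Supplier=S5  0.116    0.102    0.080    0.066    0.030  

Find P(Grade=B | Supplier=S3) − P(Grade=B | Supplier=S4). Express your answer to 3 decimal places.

P(Supplier=S3) = 0.085 + 0.017 + 0.114 + 0.008 + 0.007 = 0.231; P(Grade=B | Supplier=S3) = 0.017/0.231 = 0.0736.
P(Supplier=S4) = 0.088 + 0.082 + 0.079 + 0.108 + 0.018 = 0.375; P(Grade=B | Supplier=S4) = 0.082/0.375 = 0.2187.
Difference = -0.145.

-0.145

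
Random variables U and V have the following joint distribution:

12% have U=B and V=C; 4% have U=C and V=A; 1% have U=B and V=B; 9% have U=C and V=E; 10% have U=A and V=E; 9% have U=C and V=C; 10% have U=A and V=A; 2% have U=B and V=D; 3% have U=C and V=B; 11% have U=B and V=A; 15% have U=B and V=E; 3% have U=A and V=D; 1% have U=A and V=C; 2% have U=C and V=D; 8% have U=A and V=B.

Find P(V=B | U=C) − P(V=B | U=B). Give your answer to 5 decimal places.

0.08672

P(U=C) = 0.04 + 0.03 + 0.09 + 0.02 + 0.09 = 0.27; P(V=B | U=C) = 0.03/0.27 = 0.111111.
P(U=B) = 0.11 + 0.01 + 0.12 + 0.02 + 0.15 = 0.41; P(V=B | U=B) = 0.01/0.41 = 0.024390.
Difference = 0.08672.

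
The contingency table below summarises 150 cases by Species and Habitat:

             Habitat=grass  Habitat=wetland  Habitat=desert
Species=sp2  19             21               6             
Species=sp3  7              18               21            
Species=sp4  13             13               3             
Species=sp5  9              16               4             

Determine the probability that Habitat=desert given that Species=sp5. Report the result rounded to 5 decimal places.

Total with Species=sp5: 9 + 16 + 4 = 29.
P(Habitat=desert | Species=sp5) = 4/29 = 0.13793.

0.13793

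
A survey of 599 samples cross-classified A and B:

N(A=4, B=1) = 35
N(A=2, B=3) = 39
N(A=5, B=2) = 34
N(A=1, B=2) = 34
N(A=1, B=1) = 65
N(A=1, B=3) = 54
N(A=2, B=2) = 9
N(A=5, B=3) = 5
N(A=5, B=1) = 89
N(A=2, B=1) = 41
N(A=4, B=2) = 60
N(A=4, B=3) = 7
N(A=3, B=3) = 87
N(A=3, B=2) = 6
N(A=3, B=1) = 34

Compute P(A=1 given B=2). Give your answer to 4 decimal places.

Total with B=2: 34 + 9 + 6 + 60 + 34 = 143.
P(A=1 | B=2) = 34/143 = 0.2378.

0.2378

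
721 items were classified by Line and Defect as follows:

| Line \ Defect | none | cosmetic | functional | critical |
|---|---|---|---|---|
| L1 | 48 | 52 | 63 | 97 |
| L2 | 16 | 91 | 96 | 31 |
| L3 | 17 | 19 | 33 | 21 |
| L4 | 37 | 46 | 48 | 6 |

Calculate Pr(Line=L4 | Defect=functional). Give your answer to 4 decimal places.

0.2000

Total with Defect=functional: 63 + 96 + 33 + 48 = 240.
P(Line=L4 | Defect=functional) = 48/240 = 0.2000.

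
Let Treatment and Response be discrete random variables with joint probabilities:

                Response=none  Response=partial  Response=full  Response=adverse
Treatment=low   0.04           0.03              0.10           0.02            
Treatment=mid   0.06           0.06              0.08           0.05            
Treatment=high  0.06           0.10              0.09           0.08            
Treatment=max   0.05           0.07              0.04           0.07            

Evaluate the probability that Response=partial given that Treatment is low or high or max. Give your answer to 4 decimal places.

P(Treatment=low) = 0.04 + 0.03 + 0.10 + 0.02 = 0.19.
P(Treatment=high) = 0.06 + 0.10 + 0.09 + 0.08 = 0.33.
P(Treatment=max) = 0.05 + 0.07 + 0.04 + 0.07 = 0.23.
P(Treatment ∈ {low, high, max}) = 0.19 + 0.33 + 0.23 = 0.75; P(Response=partial, Treatment ∈ {low, high, max}) = 0.03 + 0.10 + 0.07 = 0.20.
P(Response=partial | Treatment ∈ {low, high, max}) = 0.20/0.75 = 0.2667.

0.2667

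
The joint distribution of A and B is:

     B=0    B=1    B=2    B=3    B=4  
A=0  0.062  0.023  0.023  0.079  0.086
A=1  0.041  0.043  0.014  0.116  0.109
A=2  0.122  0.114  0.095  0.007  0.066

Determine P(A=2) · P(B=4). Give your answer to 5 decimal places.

P(A=2) = 0.122 + 0.114 + 0.095 + 0.007 + 0.066 = 0.404.
P(B=4) = 0.086 + 0.109 + 0.066 = 0.261.
Product: 0.404 × 0.261 = 0.10544.

0.10544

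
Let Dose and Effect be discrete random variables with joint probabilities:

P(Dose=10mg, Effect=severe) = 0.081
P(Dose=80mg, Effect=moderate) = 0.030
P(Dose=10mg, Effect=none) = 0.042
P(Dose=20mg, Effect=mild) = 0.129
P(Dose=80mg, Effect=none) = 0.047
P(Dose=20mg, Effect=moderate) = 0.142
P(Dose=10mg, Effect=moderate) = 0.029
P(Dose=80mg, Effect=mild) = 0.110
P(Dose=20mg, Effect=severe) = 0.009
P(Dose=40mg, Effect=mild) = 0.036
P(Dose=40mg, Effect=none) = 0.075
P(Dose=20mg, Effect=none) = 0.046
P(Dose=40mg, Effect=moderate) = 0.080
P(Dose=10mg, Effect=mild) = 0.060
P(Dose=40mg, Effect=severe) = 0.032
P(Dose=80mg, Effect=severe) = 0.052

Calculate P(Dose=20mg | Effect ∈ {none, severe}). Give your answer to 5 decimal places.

0.14323

P(Effect=none) = 0.042 + 0.046 + 0.075 + 0.047 = 0.210.
P(Effect=severe) = 0.081 + 0.009 + 0.032 + 0.052 = 0.174.
P(Effect ∈ {none, severe}) = 0.210 + 0.174 = 0.384; P(Dose=20mg, Effect ∈ {none, severe}) = 0.046 + 0.009 = 0.055.
P(Dose=20mg | Effect ∈ {none, severe}) = 0.055/0.384 = 0.14323.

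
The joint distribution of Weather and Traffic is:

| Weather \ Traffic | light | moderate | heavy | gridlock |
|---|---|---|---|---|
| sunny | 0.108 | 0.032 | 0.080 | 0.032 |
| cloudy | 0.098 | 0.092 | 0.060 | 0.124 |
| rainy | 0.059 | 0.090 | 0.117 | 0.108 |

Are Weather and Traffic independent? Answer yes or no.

no

P(Weather=sunny) = 0.252 and P(Traffic=light) = 0.265, so their product is 0.06678, but P(Weather=sunny, Traffic=light) = 0.108. Since these differ, Weather and Traffic are not independent.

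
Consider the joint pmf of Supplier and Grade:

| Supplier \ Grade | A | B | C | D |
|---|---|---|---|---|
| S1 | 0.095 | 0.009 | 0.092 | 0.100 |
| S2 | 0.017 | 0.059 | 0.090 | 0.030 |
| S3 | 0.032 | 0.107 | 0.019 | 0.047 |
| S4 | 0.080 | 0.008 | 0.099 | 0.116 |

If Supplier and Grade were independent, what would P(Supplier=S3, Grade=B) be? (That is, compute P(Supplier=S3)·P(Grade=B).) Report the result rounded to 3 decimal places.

0.038

P(Supplier=S3) = 0.032 + 0.107 + 0.019 + 0.047 = 0.205.
P(Grade=B) = 0.009 + 0.059 + 0.107 + 0.008 = 0.183.
Product: 0.205 × 0.183 = 0.038.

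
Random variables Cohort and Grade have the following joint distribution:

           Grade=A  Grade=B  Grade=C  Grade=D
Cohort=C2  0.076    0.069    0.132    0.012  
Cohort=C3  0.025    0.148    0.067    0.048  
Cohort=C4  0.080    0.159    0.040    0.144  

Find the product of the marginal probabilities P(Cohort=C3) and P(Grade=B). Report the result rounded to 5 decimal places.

P(Cohort=C3) = 0.025 + 0.148 + 0.067 + 0.048 = 0.288.
P(Grade=B) = 0.069 + 0.148 + 0.159 = 0.376.
Product: 0.288 × 0.376 = 0.10829.

0.10829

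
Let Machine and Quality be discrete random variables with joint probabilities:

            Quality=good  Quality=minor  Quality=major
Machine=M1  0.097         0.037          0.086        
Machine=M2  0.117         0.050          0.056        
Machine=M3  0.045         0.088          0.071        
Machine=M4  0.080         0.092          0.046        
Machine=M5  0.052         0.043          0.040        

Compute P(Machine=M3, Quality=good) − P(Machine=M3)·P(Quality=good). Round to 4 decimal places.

P(Machine=M3) = 0.045 + 0.088 + 0.071 = 0.204.
P(Quality=good) = 0.097 + 0.117 + 0.045 + 0.080 + 0.052 = 0.391.
P(Machine=M3, Quality=good) − P(Machine=M3)P(Quality=good) = 0.045 − 0.204×0.391 = -0.0348.

-0.0348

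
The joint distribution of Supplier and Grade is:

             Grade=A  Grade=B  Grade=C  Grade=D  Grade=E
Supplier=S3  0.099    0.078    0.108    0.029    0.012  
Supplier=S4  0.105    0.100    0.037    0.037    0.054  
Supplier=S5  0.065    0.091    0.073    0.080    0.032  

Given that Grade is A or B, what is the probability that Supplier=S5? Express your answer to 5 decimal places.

0.28996

P(Grade=A) = 0.099 + 0.105 + 0.065 = 0.269.
P(Grade=B) = 0.078 + 0.100 + 0.091 = 0.269.
P(Grade ∈ {A, B}) = 0.269 + 0.269 = 0.538; P(Supplier=S5, Grade ∈ {A, B}) = 0.065 + 0.091 = 0.156.
P(Supplier=S5 | Grade ∈ {A, B}) = 0.156/0.538 = 0.28996.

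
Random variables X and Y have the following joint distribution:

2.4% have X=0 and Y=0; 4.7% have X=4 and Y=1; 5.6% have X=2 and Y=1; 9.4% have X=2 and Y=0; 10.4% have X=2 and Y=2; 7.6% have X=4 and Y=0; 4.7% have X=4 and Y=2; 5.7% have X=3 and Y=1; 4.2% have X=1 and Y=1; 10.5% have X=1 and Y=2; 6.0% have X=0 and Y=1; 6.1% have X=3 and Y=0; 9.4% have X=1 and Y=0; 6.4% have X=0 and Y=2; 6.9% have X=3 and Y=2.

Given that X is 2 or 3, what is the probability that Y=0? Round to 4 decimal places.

0.3515

P(X=2) = 0.094 + 0.056 + 0.104 = 0.254.
P(X=3) = 0.061 + 0.057 + 0.069 = 0.187.
P(X ∈ {2, 3}) = 0.254 + 0.187 = 0.441; P(Y=0, X ∈ {2, 3}) = 0.094 + 0.061 = 0.155.
P(Y=0 | X ∈ {2, 3}) = 0.155/0.441 = 0.3515.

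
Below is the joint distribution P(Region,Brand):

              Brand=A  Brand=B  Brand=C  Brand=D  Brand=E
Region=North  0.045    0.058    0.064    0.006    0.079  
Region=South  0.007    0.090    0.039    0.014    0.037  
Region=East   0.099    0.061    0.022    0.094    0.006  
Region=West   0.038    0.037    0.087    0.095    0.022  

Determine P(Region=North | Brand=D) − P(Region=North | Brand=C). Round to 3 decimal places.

P(Brand=D) = 0.006 + 0.014 + 0.094 + 0.095 = 0.209; P(Region=North | Brand=D) = 0.006/0.209 = 0.0287.
P(Brand=C) = 0.064 + 0.039 + 0.022 + 0.087 = 0.212; P(Region=North | Brand=C) = 0.064/0.212 = 0.3019.
Difference = -0.273.

-0.273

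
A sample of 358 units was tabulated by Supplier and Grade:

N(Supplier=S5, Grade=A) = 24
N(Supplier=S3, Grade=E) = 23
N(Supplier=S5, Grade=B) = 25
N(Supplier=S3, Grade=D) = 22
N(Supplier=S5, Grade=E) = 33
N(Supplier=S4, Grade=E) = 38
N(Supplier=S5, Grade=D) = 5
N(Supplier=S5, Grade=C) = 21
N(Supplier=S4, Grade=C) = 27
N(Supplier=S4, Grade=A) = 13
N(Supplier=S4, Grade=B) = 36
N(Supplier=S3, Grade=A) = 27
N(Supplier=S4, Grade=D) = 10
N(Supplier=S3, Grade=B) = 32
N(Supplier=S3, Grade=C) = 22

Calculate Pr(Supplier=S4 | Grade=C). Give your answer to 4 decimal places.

0.3857

Total with Grade=C: 22 + 27 + 21 = 70.
P(Supplier=S4 | Grade=C) = 27/70 = 0.3857.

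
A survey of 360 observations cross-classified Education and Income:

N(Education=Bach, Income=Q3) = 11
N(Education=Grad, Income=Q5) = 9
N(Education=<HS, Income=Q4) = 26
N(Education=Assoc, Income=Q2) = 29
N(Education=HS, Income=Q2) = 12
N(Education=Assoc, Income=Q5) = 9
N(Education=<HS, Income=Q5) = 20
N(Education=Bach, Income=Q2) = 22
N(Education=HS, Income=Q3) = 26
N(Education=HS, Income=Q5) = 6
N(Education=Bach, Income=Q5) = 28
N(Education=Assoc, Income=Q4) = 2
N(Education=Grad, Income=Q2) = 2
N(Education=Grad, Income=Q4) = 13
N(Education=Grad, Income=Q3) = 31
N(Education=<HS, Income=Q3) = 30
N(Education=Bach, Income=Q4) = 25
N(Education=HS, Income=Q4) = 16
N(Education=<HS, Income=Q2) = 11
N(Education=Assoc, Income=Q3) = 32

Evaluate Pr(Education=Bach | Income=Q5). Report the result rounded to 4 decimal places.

0.3889

Total with Income=Q5: 20 + 6 + 9 + 28 + 9 = 72.
P(Education=Bach | Income=Q5) = 28/72 = 0.3889.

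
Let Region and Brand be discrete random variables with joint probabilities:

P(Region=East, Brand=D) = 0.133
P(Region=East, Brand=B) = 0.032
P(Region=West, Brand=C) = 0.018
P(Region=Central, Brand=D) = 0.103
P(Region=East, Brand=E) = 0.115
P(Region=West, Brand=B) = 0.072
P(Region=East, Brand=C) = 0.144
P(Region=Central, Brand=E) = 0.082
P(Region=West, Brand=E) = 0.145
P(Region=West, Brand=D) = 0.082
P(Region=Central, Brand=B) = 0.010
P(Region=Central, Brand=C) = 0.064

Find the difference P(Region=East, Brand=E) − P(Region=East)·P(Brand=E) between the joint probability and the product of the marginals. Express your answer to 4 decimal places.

P(Region=East) = 0.032 + 0.144 + 0.133 + 0.115 = 0.424.
P(Brand=E) = 0.115 + 0.145 + 0.082 = 0.342.
P(Region=East, Brand=E) − P(Region=East)P(Brand=E) = 0.115 − 0.424×0.342 = -0.0300.

-0.0300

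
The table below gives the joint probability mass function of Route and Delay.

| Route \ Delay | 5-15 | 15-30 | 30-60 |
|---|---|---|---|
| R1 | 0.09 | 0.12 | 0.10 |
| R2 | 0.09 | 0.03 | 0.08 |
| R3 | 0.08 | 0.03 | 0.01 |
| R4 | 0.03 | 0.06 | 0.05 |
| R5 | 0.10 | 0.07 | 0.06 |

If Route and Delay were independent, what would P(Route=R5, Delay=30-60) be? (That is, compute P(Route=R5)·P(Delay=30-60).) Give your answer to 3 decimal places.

P(Route=R5) = 0.10 + 0.07 + 0.06 = 0.23.
P(Delay=30-60) = 0.10 + 0.08 + 0.01 + 0.05 + 0.06 = 0.30.
Product: 0.23 × 0.30 = 0.069.

0.069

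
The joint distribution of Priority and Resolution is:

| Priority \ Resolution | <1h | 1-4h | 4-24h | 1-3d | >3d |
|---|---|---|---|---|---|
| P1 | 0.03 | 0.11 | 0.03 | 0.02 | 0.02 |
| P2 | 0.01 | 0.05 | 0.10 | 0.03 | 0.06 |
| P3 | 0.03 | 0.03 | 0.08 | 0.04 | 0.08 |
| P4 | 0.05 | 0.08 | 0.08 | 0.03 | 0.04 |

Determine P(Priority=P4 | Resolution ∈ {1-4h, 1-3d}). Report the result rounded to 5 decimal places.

0.28205

P(Resolution=1-4h) = 0.11 + 0.05 + 0.03 + 0.08 = 0.27.
P(Resolution=1-3d) = 0.02 + 0.03 + 0.04 + 0.03 = 0.12.
P(Resolution ∈ {1-4h, 1-3d}) = 0.27 + 0.12 = 0.39; P(Priority=P4, Resolution ∈ {1-4h, 1-3d}) = 0.08 + 0.03 = 0.11.
P(Priority=P4 | Resolution ∈ {1-4h, 1-3d}) = 0.11/0.39 = 0.28205.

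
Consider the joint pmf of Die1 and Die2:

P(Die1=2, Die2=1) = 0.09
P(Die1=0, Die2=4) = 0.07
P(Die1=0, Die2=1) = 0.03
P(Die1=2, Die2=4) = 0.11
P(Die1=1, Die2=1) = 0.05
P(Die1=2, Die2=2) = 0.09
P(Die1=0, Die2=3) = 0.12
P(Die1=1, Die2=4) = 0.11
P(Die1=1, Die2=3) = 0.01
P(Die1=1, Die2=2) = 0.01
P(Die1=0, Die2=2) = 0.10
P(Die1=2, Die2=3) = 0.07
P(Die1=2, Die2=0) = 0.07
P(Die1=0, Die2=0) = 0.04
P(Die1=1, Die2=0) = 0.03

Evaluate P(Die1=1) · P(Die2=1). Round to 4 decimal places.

0.0357

P(Die1=1) = 0.03 + 0.05 + 0.01 + 0.01 + 0.11 = 0.21.
P(Die2=1) = 0.03 + 0.05 + 0.09 = 0.17.
Product: 0.21 × 0.17 = 0.0357.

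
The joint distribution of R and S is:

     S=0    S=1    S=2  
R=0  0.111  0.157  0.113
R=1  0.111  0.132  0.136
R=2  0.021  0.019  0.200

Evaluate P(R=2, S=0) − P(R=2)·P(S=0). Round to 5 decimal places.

-0.03732

P(R=2) = 0.021 + 0.019 + 0.200 = 0.240.
P(S=0) = 0.111 + 0.111 + 0.021 = 0.243.
P(R=2, S=0) − P(R=2)P(S=0) = 0.021 − 0.240×0.243 = -0.03732.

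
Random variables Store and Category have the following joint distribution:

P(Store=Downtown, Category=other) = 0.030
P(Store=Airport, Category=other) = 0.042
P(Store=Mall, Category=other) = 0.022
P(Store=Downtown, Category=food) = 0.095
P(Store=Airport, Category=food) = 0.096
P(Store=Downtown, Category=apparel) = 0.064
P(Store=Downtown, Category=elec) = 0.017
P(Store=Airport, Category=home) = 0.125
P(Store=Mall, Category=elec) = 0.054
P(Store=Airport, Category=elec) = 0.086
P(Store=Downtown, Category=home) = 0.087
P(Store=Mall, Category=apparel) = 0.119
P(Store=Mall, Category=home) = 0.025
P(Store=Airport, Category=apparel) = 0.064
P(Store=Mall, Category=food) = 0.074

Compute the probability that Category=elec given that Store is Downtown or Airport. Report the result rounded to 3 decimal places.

P(Store=Downtown) = 0.095 + 0.064 + 0.017 + 0.087 + 0.030 = 0.293.
P(Store=Airport) = 0.096 + 0.064 + 0.086 + 0.125 + 0.042 = 0.413.
P(Store ∈ {Downtown, Airport}) = 0.293 + 0.413 = 0.706; P(Category=elec, Store ∈ {Downtown, Airport}) = 0.017 + 0.086 = 0.103.
P(Category=elec | Store ∈ {Downtown, Airport}) = 0.103/0.706 = 0.146.

0.146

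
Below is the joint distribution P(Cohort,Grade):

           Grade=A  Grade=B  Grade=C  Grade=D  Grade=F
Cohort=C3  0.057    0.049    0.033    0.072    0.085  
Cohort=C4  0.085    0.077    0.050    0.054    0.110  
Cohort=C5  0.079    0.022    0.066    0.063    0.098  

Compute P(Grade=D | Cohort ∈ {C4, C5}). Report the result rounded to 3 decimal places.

0.166

P(Cohort=C4) = 0.085 + 0.077 + 0.050 + 0.054 + 0.110 = 0.376.
P(Cohort=C5) = 0.079 + 0.022 + 0.066 + 0.063 + 0.098 = 0.328.
P(Cohort ∈ {C4, C5}) = 0.376 + 0.328 = 0.704; P(Grade=D, Cohort ∈ {C4, C5}) = 0.054 + 0.063 = 0.117.
P(Grade=D | Cohort ∈ {C4, C5}) = 0.117/0.704 = 0.166.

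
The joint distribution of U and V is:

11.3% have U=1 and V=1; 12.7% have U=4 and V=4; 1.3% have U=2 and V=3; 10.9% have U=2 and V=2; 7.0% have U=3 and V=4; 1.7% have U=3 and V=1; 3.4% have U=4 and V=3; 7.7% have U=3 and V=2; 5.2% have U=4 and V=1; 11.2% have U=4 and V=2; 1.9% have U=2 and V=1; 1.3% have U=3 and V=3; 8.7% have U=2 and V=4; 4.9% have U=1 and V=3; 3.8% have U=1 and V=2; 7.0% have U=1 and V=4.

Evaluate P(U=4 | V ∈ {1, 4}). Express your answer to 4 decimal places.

0.3225

P(V=1) = 0.113 + 0.019 + 0.017 + 0.052 = 0.201.
P(V=4) = 0.070 + 0.087 + 0.070 + 0.127 = 0.354.
P(V ∈ {1, 4}) = 0.201 + 0.354 = 0.555; P(U=4, V ∈ {1, 4}) = 0.052 + 0.127 = 0.179.
P(U=4 | V ∈ {1, 4}) = 0.179/0.555 = 0.3225.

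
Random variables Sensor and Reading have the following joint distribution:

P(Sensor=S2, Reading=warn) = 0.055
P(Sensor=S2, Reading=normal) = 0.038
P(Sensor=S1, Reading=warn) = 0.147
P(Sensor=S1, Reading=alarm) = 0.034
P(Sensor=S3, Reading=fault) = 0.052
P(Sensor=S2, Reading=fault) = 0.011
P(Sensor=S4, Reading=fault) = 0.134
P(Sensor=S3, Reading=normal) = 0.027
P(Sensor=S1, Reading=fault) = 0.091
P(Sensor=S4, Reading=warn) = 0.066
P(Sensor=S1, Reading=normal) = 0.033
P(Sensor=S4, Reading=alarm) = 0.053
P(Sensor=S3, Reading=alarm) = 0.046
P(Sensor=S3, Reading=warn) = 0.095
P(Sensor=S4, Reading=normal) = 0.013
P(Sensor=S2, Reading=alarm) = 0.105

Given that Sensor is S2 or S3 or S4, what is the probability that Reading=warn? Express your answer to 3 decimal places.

P(Sensor=S2) = 0.038 + 0.055 + 0.105 + 0.011 = 0.209.
P(Sensor=S3) = 0.027 + 0.095 + 0.046 + 0.052 = 0.220.
P(Sensor=S4) = 0.013 + 0.066 + 0.053 + 0.134 = 0.266.
P(Sensor ∈ {S2, S3, S4}) = 0.209 + 0.220 + 0.266 = 0.695; P(Reading=warn, Sensor ∈ {S2, S3, S4}) = 0.055 + 0.095 + 0.066 = 0.216.
P(Reading=warn | Sensor ∈ {S2, S3, S4}) = 0.216/0.695 = 0.311.

0.311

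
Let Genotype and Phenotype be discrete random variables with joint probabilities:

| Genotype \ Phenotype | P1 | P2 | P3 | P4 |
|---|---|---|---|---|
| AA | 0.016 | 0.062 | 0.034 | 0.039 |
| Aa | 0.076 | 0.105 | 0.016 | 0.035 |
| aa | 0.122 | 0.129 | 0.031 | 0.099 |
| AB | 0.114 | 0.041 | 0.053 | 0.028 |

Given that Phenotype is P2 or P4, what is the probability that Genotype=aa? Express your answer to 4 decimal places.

0.4238

P(Phenotype=P2) = 0.062 + 0.105 + 0.129 + 0.041 = 0.337.
P(Phenotype=P4) = 0.039 + 0.035 + 0.099 + 0.028 = 0.201.
P(Phenotype ∈ {P2, P4}) = 0.337 + 0.201 = 0.538; P(Genotype=aa, Phenotype ∈ {P2, P4}) = 0.129 + 0.099 = 0.228.
P(Genotype=aa | Phenotype ∈ {P2, P4}) = 0.228/0.538 = 0.4238.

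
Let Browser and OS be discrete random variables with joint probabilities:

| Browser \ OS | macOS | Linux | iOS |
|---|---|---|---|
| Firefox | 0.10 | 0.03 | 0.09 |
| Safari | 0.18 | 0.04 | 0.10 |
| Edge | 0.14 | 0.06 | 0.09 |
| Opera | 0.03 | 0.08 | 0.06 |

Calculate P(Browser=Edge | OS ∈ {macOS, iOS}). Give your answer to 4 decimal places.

P(OS=macOS) = 0.10 + 0.18 + 0.14 + 0.03 = 0.45.
P(OS=iOS) = 0.09 + 0.10 + 0.09 + 0.06 = 0.34.
P(OS ∈ {macOS, iOS}) = 0.45 + 0.34 = 0.79; P(Browser=Edge, OS ∈ {macOS, iOS}) = 0.14 + 0.09 = 0.23.
P(Browser=Edge | OS ∈ {macOS, iOS}) = 0.23/0.79 = 0.2911.

0.2911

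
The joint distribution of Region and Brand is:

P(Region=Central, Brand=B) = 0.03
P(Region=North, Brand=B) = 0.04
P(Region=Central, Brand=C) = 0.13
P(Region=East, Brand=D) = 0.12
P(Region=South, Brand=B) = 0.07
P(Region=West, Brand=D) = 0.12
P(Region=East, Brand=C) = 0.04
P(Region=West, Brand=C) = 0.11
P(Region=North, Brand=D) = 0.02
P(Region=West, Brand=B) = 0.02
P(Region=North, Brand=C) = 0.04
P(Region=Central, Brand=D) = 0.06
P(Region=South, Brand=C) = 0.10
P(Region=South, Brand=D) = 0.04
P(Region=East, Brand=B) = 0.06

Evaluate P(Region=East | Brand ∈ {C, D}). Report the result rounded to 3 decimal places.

P(Brand=C) = 0.04 + 0.10 + 0.04 + 0.11 + 0.13 = 0.42.
P(Brand=D) = 0.02 + 0.04 + 0.12 + 0.12 + 0.06 = 0.36.
P(Brand ∈ {C, D}) = 0.42 + 0.36 = 0.78; P(Region=East, Brand ∈ {C, D}) = 0.04 + 0.12 = 0.16.
P(Region=East | Brand ∈ {C, D}) = 0.16/0.78 = 0.205.

0.205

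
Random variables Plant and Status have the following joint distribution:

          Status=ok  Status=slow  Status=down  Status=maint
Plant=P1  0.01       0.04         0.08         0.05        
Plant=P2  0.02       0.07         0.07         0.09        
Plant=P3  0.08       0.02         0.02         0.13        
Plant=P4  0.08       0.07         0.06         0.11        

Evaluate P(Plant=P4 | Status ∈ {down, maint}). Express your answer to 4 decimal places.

P(Status=down) = 0.08 + 0.07 + 0.02 + 0.06 = 0.23.
P(Status=maint) = 0.05 + 0.09 + 0.13 + 0.11 = 0.38.
P(Status ∈ {down, maint}) = 0.23 + 0.38 = 0.61; P(Plant=P4, Status ∈ {down, maint}) = 0.06 + 0.11 = 0.17.
P(Plant=P4 | Status ∈ {down, maint}) = 0.17/0.61 = 0.2787.

0.2787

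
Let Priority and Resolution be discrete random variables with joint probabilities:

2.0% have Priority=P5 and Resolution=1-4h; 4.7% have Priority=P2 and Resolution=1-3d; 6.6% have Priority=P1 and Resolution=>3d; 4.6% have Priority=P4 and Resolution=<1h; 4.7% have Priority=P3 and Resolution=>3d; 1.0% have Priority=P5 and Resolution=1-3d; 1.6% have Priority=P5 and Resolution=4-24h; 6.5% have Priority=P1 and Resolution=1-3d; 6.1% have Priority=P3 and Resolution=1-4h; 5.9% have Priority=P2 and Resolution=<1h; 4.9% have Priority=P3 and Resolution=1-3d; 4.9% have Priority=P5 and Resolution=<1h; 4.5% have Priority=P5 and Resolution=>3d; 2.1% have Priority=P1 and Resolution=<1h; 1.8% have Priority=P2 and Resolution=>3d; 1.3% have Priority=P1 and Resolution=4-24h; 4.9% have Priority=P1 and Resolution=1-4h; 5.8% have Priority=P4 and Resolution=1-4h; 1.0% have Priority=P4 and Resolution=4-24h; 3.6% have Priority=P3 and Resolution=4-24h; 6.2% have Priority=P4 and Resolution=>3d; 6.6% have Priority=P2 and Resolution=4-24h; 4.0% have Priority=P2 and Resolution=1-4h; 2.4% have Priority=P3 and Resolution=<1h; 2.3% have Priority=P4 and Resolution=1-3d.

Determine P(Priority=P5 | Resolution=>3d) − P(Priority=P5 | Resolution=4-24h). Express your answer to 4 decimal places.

0.0756

P(Resolution=>3d) = 0.066 + 0.018 + 0.047 + 0.062 + 0.045 = 0.238; P(Priority=P5 | Resolution=>3d) = 0.045/0.238 = 0.18908.
P(Resolution=4-24h) = 0.013 + 0.066 + 0.036 + 0.010 + 0.016 = 0.141; P(Priority=P5 | Resolution=4-24h) = 0.016/0.141 = 0.11348.
Difference = 0.0756.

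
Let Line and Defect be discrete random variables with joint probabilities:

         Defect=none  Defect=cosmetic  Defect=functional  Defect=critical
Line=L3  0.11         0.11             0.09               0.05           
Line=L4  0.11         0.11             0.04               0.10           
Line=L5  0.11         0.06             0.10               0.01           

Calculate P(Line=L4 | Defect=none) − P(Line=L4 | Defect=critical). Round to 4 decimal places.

P(Defect=none) = 0.11 + 0.11 + 0.11 = 0.33; P(Line=L4 | Defect=none) = 0.11/0.33 = 0.33333.
P(Defect=critical) = 0.05 + 0.10 + 0.01 = 0.16; P(Line=L4 | Defect=critical) = 0.10/0.16 = 0.62500.
Difference = -0.2917.

-0.2917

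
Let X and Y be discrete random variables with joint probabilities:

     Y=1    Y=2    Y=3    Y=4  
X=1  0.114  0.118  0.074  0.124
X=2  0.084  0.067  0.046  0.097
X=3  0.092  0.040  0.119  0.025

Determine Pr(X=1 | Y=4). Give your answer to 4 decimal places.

P(Y=4) = 0.124 + 0.097 + 0.025 = 0.246.
P(X=1 | Y=4) = 0.124/0.246 = 0.5041.

0.5041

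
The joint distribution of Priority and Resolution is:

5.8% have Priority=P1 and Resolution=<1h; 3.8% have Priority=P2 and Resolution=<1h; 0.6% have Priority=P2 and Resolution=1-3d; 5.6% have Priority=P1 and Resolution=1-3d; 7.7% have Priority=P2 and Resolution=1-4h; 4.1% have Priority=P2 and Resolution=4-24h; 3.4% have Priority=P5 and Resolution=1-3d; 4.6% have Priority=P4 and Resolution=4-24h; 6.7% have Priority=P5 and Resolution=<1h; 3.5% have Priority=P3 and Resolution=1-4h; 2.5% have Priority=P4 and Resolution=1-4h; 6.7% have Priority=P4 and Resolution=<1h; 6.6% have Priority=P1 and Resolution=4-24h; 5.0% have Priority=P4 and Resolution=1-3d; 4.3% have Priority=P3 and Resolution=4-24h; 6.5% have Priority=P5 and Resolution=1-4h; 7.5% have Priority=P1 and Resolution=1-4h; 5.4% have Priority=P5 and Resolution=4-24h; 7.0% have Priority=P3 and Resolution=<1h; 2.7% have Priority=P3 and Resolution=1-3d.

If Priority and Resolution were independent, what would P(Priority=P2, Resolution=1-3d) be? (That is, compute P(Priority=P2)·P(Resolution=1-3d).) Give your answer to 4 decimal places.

P(Priority=P2) = 0.038 + 0.077 + 0.041 + 0.006 = 0.162.
P(Resolution=1-3d) = 0.056 + 0.006 + 0.027 + 0.050 + 0.034 = 0.173.
Product: 0.162 × 0.173 = 0.0280.

0.0280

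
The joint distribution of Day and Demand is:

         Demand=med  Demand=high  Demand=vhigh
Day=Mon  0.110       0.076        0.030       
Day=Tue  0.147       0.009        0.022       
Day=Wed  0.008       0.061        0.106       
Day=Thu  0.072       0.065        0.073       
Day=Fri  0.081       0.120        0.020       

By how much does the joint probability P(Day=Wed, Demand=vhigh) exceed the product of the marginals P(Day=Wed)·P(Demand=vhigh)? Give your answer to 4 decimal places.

0.0621

P(Day=Wed) = 0.008 + 0.061 + 0.106 = 0.175.
P(Demand=vhigh) = 0.030 + 0.022 + 0.106 + 0.073 + 0.020 = 0.251.
P(Day=Wed, Demand=vhigh) − P(Day=Wed)P(Demand=vhigh) = 0.106 − 0.175×0.251 = 0.0621.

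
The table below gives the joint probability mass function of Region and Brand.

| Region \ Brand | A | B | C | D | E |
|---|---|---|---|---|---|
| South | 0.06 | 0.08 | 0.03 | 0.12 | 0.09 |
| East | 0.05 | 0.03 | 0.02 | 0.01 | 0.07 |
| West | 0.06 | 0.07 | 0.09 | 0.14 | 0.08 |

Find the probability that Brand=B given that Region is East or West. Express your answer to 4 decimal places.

0.1613

P(Region=East) = 0.05 + 0.03 + 0.02 + 0.01 + 0.07 = 0.18.
P(Region=West) = 0.06 + 0.07 + 0.09 + 0.14 + 0.08 = 0.44.
P(Region ∈ {East, West}) = 0.18 + 0.44 = 0.62; P(Brand=B, Region ∈ {East, West}) = 0.03 + 0.07 = 0.10.
P(Brand=B | Region ∈ {East, West}) = 0.10/0.62 = 0.1613.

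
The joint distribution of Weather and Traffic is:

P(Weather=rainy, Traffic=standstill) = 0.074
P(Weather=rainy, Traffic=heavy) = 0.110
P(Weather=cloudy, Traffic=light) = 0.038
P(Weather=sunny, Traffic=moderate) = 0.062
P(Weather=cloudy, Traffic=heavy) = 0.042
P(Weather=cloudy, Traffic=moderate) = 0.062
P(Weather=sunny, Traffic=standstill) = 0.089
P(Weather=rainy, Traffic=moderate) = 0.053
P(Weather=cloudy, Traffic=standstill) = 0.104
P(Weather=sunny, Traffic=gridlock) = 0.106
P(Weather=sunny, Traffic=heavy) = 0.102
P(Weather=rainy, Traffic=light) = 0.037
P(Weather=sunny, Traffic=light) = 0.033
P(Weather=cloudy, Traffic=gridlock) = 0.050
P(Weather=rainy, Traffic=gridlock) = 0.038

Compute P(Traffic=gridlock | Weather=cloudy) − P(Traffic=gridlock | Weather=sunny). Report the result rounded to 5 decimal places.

-0.10149

P(Weather=cloudy) = 0.038 + 0.062 + 0.042 + 0.050 + 0.104 = 0.296; P(Traffic=gridlock | Weather=cloudy) = 0.050/0.296 = 0.168919.
P(Weather=sunny) = 0.033 + 0.062 + 0.102 + 0.106 + 0.089 = 0.392; P(Traffic=gridlock | Weather=sunny) = 0.106/0.392 = 0.270408.
Difference = -0.10149.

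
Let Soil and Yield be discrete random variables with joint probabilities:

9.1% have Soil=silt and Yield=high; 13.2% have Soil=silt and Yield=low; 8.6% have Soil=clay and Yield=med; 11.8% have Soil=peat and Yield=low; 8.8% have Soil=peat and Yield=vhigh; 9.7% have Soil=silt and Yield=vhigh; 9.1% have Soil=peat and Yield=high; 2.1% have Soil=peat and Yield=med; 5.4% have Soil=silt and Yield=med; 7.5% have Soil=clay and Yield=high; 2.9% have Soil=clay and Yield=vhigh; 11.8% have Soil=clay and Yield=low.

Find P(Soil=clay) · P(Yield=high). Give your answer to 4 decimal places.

P(Soil=clay) = 0.118 + 0.086 + 0.075 + 0.029 = 0.308.
P(Yield=high) = 0.075 + 0.091 + 0.091 = 0.257.
Product: 0.308 × 0.257 = 0.0792.

0.0792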